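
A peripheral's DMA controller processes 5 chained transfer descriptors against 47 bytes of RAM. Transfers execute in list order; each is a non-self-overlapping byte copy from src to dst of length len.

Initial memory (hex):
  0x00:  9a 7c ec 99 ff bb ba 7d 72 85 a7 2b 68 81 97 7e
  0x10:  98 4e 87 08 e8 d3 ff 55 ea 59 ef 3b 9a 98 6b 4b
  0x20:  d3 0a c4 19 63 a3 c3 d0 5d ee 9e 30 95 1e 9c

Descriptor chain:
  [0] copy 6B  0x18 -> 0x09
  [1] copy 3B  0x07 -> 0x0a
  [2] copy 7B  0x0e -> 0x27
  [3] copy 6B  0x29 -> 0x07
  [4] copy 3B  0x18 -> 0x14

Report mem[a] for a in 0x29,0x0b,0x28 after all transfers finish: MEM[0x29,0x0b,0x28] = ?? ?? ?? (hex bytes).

MEM[0x29,0x0b,0x28] = 98 e8 7e

#0 dst[0x09+6] := {0xea,0x59,0xef,0x3b,0x9a,0x98}
#1 dst[0x0a+3] := {0x7d,0x72,0xea}
#2 dst[0x27+7] := {0x98,0x7e,0x98,0x4e,0x87,0x08,0xe8}
#3 dst[0x07+6] := {0x98,0x4e,0x87,0x08,0xe8,0x9c}
#4 dst[0x14+3] := {0xea,0x59,0xef}
query mem[0x29]=0x98, mem[0x0b]=0xe8, mem[0x28]=0x7e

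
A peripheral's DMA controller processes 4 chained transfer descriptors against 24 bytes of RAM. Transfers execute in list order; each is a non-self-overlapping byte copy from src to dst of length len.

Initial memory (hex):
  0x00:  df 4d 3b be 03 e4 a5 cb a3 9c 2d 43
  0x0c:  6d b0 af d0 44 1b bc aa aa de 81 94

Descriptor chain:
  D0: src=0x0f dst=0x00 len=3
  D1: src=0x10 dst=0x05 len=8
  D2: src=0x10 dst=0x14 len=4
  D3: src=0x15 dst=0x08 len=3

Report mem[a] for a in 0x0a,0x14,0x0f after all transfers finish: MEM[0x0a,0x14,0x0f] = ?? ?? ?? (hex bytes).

MEM[0x0a,0x14,0x0f] = aa 44 d0

#0 dst[0x00+3] := {0xd0,0x44,0x1b}
#1 dst[0x05+8] := {0x44,0x1b,0xbc,0xaa,0xaa,0xde,0x81,0x94}
#2 dst[0x14+4] := {0x44,0x1b,0xbc,0xaa}
#3 dst[0x08+3] := {0x1b,0xbc,0xaa}
query mem[0x0a]=0xaa, mem[0x14]=0x44, mem[0x0f]=0xd0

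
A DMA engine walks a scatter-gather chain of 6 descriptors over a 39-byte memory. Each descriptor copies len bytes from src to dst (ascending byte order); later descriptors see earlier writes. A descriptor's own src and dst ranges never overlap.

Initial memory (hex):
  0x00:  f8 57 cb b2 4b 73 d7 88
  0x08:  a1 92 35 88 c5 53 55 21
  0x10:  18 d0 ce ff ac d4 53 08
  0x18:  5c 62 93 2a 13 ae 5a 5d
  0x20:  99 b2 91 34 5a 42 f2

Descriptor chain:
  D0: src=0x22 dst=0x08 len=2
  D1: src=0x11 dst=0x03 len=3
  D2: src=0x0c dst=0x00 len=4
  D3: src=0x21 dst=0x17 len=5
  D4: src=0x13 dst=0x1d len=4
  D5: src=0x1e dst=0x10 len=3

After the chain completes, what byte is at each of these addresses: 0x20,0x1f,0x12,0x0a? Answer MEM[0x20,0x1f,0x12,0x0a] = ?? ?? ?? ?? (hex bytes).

MEM[0x20,0x1f,0x12,0x0a] = 53 d4 53 35

  after D0: wrote 2B at 0x08 = 9134
  after D1: wrote 3B at 0x03 = d0ceff
  after D2: wrote 4B at 0x00 = c5535521
  after D3: wrote 5B at 0x17 = b291345a42
  after D4: wrote 4B at 0x1d = ffacd453
  after D5: wrote 3B at 0x10 = acd453
query mem[0x20]=0x53, mem[0x1f]=0xd4, mem[0x12]=0x53, mem[0x0a]=0x35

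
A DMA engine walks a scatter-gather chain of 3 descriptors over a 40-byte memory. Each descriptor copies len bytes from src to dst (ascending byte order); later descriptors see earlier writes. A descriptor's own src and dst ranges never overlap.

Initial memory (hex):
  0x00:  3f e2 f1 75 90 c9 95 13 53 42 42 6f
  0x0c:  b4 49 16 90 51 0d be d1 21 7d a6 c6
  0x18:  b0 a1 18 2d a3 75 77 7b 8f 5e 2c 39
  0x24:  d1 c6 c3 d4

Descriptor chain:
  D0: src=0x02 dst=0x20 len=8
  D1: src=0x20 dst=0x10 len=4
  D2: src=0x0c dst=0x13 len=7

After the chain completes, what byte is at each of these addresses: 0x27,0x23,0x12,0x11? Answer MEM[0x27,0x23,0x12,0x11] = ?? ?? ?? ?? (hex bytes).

MEM[0x27,0x23,0x12,0x11] = 42 c9 90 75

D0: mem[0x20..0x27] <- [f1 75 90 c9 95 13 53 42]
D1: mem[0x10..0x13] <- [f1 75 90 c9]
D2: mem[0x13..0x19] <- [b4 49 16 90 f1 75 90]
query mem[0x27]=0x42, mem[0x23]=0xc9, mem[0x12]=0x90, mem[0x11]=0x75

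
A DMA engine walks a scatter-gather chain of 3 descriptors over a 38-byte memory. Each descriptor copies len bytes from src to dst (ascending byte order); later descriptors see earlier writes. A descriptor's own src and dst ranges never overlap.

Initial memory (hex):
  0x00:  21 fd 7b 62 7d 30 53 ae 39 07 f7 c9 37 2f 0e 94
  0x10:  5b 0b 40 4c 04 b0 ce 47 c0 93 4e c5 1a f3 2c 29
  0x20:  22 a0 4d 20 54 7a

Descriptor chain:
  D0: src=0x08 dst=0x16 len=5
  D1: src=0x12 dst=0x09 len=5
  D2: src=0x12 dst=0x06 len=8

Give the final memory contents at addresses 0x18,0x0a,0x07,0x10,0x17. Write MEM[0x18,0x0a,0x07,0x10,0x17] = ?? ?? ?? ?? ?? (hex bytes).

MEM[0x18,0x0a,0x07,0x10,0x17] = f7 39 4c 5b 07

[0] 0x08->0x16 len=5 : 39 07 f7 c9 37
[1] 0x12->0x09 len=5 : 40 4c 04 b0 39
[2] 0x12->0x06 len=8 : 40 4c 04 b0 39 07 f7 c9
query mem[0x18]=0xf7, mem[0x0a]=0x39, mem[0x07]=0x4c, mem[0x10]=0x5b, mem[0x17]=0x07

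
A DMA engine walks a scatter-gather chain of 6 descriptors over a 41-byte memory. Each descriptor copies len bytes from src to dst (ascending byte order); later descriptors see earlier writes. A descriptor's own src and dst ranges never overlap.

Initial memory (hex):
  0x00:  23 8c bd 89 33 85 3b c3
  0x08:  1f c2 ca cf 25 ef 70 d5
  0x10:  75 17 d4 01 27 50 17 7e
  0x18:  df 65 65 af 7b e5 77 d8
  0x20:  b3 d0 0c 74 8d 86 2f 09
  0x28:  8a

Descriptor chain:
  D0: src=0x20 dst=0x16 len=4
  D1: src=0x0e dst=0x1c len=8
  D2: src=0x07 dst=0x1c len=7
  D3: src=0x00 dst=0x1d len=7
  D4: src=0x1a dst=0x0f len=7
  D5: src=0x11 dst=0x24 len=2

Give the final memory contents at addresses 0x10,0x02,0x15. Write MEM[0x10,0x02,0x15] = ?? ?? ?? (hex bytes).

MEM[0x10,0x02,0x15] = af bd 89

D0: mem[0x16..0x19] <- [b3 d0 0c 74]
D1: mem[0x1c..0x23] <- [70 d5 75 17 d4 01 27 50]
D2: mem[0x1c..0x22] <- [c3 1f c2 ca cf 25 ef]
D3: mem[0x1d..0x23] <- [23 8c bd 89 33 85 3b]
D4: mem[0x0f..0x15] <- [65 af c3 23 8c bd 89]
D5: mem[0x24..0x25] <- [c3 23]
query mem[0x10]=0xaf, mem[0x02]=0xbd, mem[0x15]=0x89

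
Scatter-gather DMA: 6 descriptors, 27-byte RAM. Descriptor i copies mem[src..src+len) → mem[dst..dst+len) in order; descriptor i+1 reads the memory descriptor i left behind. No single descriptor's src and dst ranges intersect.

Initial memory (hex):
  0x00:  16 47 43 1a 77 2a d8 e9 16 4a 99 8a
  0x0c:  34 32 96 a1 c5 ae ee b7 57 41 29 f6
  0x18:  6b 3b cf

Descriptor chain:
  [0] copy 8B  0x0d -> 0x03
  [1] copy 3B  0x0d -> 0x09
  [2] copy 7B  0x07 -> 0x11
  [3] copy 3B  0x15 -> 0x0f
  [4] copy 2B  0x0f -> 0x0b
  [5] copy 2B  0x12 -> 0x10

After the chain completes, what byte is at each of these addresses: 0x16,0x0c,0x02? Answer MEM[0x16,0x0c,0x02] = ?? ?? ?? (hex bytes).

[0] 0x0d->0x03 len=8 : 32 96 a1 c5 ae ee b7 57
[1] 0x0d->0x09 len=3 : 32 96 a1
[2] 0x07->0x11 len=7 : ae ee 32 96 a1 34 32
[3] 0x15->0x0f len=3 : a1 34 32
[4] 0x0f->0x0b len=2 : a1 34
[5] 0x12->0x10 len=2 : ee 32
query mem[0x16]=0x34, mem[0x0c]=0x34, mem[0x02]=0x43

MEM[0x16,0x0c,0x02] = 34 34 43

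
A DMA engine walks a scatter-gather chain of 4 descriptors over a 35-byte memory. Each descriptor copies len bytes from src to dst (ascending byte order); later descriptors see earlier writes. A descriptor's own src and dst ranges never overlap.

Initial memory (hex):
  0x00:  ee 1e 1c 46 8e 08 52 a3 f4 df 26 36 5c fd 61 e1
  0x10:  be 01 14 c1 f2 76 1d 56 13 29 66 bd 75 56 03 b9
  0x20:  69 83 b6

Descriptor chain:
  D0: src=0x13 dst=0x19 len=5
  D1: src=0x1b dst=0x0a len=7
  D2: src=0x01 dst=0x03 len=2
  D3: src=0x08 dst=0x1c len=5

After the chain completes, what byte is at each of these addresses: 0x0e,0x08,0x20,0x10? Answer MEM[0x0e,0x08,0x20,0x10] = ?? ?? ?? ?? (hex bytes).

  after D0: wrote 5B at 0x19 = c1f2761d56
  after D1: wrote 7B at 0x0a = 761d5603b96983
  after D2: wrote 2B at 0x03 = 1e1c
  after D3: wrote 5B at 0x1c = f4df761d56
query mem[0x0e]=0xb9, mem[0x08]=0xf4, mem[0x20]=0x56, mem[0x10]=0x83

MEM[0x0e,0x08,0x20,0x10] = b9 f4 56 83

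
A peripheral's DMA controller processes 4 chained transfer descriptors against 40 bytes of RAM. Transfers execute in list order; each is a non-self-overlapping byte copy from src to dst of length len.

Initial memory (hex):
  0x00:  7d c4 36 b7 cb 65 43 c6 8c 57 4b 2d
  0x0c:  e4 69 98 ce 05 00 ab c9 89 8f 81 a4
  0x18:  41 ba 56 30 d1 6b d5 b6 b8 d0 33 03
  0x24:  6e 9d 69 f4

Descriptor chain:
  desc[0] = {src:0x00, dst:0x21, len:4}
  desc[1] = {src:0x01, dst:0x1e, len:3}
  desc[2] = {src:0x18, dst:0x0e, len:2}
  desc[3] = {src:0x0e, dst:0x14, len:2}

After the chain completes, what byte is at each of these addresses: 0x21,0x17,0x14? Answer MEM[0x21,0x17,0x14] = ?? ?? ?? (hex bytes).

D0: mem[0x21..0x24] <- [7d c4 36 b7]
D1: mem[0x1e..0x20] <- [c4 36 b7]
D2: mem[0x0e..0x0f] <- [41 ba]
D3: mem[0x14..0x15] <- [41 ba]
query mem[0x21]=0x7d, mem[0x17]=0xa4, mem[0x14]=0x41

MEM[0x21,0x17,0x14] = 7d a4 41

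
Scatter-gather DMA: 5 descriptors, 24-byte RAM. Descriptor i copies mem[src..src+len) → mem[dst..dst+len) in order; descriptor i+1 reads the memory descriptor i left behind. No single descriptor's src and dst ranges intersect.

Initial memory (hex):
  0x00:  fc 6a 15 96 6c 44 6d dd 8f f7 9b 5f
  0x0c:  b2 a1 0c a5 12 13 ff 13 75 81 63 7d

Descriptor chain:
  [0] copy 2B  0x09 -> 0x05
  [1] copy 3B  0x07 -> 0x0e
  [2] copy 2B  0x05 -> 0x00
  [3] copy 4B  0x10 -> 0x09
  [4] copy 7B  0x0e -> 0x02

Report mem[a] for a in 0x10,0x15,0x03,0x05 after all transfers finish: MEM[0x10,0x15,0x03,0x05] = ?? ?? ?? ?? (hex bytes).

MEM[0x10,0x15,0x03,0x05] = f7 81 8f 13

[0] 0x09->0x05 len=2 : f7 9b
[1] 0x07->0x0e len=3 : dd 8f f7
[2] 0x05->0x00 len=2 : f7 9b
[3] 0x10->0x09 len=4 : f7 13 ff 13
[4] 0x0e->0x02 len=7 : dd 8f f7 13 ff 13 75
query mem[0x10]=0xf7, mem[0x15]=0x81, mem[0x03]=0x8f, mem[0x05]=0x13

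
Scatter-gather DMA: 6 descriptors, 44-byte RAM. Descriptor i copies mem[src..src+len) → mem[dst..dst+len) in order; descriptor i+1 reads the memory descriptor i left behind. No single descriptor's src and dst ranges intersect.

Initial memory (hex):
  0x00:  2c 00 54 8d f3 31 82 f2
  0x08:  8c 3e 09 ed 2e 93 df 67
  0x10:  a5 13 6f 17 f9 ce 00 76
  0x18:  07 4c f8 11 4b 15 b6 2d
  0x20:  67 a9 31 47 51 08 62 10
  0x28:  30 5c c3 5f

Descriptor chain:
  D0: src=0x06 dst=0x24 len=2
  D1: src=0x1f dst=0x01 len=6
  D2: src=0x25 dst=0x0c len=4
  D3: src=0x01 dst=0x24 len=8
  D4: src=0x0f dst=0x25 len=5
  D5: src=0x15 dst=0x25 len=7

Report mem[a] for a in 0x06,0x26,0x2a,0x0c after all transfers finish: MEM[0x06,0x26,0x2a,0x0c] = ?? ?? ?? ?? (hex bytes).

MEM[0x06,0x26,0x2a,0x0c] = 82 00 f8 f2

D0: mem[0x24..0x25] <- [82 f2]
D1: mem[0x01..0x06] <- [2d 67 a9 31 47 82]
D2: mem[0x0c..0x0f] <- [f2 62 10 30]
D3: mem[0x24..0x2b] <- [2d 67 a9 31 47 82 f2 8c]
D4: mem[0x25..0x29] <- [30 a5 13 6f 17]
D5: mem[0x25..0x2b] <- [ce 00 76 07 4c f8 11]
query mem[0x06]=0x82, mem[0x26]=0x00, mem[0x2a]=0xf8, mem[0x0c]=0xf2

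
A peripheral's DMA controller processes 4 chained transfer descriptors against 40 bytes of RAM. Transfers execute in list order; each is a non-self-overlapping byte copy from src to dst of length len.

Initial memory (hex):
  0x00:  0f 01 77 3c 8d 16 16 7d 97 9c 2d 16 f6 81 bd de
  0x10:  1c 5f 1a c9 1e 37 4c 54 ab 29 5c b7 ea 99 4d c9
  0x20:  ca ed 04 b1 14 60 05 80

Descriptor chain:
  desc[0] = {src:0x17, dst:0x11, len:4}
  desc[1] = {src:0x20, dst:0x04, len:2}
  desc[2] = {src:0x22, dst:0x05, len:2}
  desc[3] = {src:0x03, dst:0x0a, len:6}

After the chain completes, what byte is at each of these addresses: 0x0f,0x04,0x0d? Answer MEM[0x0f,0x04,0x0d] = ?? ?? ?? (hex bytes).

#0 dst[0x11+4] := {0x54,0xab,0x29,0x5c}
#1 dst[0x04+2] := {0xca,0xed}
#2 dst[0x05+2] := {0x04,0xb1}
#3 dst[0x0a+6] := {0x3c,0xca,0x04,0xb1,0x7d,0x97}
query mem[0x0f]=0x97, mem[0x04]=0xca, mem[0x0d]=0xb1

MEM[0x0f,0x04,0x0d] = 97 ca b1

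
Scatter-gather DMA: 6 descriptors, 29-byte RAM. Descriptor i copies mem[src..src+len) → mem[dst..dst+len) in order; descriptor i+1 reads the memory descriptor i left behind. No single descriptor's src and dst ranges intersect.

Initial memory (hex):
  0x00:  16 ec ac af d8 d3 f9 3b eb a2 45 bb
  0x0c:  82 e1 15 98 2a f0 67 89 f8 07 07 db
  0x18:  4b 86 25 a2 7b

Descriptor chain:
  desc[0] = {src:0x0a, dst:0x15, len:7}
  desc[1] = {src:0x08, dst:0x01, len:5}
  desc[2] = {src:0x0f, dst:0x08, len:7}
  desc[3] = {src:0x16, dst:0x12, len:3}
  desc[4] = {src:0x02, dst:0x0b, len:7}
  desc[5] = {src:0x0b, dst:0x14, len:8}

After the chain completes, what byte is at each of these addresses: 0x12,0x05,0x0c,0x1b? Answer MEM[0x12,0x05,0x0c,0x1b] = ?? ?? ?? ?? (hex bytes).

D0: mem[0x15..0x1b] <- [45 bb 82 e1 15 98 2a]
D1: mem[0x01..0x05] <- [eb a2 45 bb 82]
D2: mem[0x08..0x0e] <- [98 2a f0 67 89 f8 45]
D3: mem[0x12..0x14] <- [bb 82 e1]
D4: mem[0x0b..0x11] <- [a2 45 bb 82 f9 3b 98]
D5: mem[0x14..0x1b] <- [a2 45 bb 82 f9 3b 98 bb]
query mem[0x12]=0xbb, mem[0x05]=0x82, mem[0x0c]=0x45, mem[0x1b]=0xbb

MEM[0x12,0x05,0x0c,0x1b] = bb 82 45 bb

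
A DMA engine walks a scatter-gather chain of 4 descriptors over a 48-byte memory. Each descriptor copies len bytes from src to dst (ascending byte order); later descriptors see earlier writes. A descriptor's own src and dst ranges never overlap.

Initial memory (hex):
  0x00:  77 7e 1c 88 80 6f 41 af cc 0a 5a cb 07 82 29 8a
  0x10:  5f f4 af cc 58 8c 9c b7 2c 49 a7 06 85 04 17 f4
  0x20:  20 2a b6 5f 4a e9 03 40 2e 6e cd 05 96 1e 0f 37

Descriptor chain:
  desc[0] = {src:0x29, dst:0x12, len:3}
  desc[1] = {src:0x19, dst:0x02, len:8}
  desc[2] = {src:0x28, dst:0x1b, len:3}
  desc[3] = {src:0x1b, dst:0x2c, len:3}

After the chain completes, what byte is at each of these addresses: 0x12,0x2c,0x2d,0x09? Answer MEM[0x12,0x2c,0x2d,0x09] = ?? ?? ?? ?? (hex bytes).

D0: mem[0x12..0x14] <- [6e cd 05]
D1: mem[0x02..0x09] <- [49 a7 06 85 04 17 f4 20]
D2: mem[0x1b..0x1d] <- [2e 6e cd]
D3: mem[0x2c..0x2e] <- [2e 6e cd]
query mem[0x12]=0x6e, mem[0x2c]=0x2e, mem[0x2d]=0x6e, mem[0x09]=0x20

MEM[0x12,0x2c,0x2d,0x09] = 6e 2e 6e 20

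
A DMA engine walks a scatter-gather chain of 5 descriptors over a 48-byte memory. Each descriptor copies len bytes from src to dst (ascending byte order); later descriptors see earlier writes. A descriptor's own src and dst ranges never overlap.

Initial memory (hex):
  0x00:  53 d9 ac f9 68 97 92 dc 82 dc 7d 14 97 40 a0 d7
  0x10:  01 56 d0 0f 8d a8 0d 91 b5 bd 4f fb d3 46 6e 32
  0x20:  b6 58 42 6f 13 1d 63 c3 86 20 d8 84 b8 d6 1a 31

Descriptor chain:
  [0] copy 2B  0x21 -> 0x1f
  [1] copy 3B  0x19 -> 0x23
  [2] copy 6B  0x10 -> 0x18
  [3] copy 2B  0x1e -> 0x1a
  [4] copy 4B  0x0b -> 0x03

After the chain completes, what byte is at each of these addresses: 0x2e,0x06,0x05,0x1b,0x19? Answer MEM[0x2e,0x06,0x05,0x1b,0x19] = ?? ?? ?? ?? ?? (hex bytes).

MEM[0x2e,0x06,0x05,0x1b,0x19] = 1a a0 40 58 56

[0] 0x21->0x1f len=2 : 58 42
[1] 0x19->0x23 len=3 : bd 4f fb
[2] 0x10->0x18 len=6 : 01 56 d0 0f 8d a8
[3] 0x1e->0x1a len=2 : 6e 58
[4] 0x0b->0x03 len=4 : 14 97 40 a0
query mem[0x2e]=0x1a, mem[0x06]=0xa0, mem[0x05]=0x40, mem[0x1b]=0x58, mem[0x19]=0x56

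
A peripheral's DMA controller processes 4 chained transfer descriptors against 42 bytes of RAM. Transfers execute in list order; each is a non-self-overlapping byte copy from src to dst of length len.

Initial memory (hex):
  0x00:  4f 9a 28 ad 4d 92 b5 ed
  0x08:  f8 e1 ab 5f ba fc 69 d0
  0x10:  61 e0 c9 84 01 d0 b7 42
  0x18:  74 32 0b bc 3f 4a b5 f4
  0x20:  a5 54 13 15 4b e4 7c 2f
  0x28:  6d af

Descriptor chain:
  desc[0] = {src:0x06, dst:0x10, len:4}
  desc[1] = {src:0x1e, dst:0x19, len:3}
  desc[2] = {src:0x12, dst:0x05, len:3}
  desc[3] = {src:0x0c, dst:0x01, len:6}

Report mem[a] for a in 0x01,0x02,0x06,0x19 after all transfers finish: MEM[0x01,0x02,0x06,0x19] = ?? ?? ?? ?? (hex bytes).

MEM[0x01,0x02,0x06,0x19] = ba fc ed b5

  after D0: wrote 4B at 0x10 = b5edf8e1
  after D1: wrote 3B at 0x19 = b5f4a5
  after D2: wrote 3B at 0x05 = f8e101
  after D3: wrote 6B at 0x01 = bafc69d0b5ed
query mem[0x01]=0xba, mem[0x02]=0xfc, mem[0x06]=0xed, mem[0x19]=0xb5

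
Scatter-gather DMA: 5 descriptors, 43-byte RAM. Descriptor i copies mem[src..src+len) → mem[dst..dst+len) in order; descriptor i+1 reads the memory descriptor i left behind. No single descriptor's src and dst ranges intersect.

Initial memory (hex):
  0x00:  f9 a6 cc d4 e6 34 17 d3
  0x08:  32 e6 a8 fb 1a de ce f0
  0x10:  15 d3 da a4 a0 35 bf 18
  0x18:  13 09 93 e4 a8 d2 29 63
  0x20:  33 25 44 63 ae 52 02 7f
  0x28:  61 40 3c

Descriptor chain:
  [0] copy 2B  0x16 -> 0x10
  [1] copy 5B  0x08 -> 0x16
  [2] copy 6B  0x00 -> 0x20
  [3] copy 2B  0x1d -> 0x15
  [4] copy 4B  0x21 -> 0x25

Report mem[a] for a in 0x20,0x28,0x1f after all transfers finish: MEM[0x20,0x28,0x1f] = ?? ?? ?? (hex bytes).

[0] 0x16->0x10 len=2 : bf 18
[1] 0x08->0x16 len=5 : 32 e6 a8 fb 1a
[2] 0x00->0x20 len=6 : f9 a6 cc d4 e6 34
[3] 0x1d->0x15 len=2 : d2 29
[4] 0x21->0x25 len=4 : a6 cc d4 e6
query mem[0x20]=0xf9, mem[0x28]=0xe6, mem[0x1f]=0x63

MEM[0x20,0x28,0x1f] = f9 e6 63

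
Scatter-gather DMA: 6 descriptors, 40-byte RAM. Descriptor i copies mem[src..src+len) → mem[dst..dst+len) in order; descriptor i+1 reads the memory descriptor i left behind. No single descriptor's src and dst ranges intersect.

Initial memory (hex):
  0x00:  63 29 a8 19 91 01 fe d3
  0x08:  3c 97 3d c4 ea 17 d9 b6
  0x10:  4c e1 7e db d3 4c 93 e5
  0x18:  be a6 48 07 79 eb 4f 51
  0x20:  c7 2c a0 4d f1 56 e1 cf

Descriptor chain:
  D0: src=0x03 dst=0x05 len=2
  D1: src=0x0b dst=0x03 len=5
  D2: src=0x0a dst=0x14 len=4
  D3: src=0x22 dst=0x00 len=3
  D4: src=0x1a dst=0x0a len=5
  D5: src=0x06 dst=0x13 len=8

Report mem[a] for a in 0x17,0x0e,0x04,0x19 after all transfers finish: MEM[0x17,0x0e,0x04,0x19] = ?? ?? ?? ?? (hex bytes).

MEM[0x17,0x0e,0x04,0x19] = 48 4f ea 79

D0: mem[0x05..0x06] <- [19 91]
D1: mem[0x03..0x07] <- [c4 ea 17 d9 b6]
D2: mem[0x14..0x17] <- [3d c4 ea 17]
D3: mem[0x00..0x02] <- [a0 4d f1]
D4: mem[0x0a..0x0e] <- [48 07 79 eb 4f]
D5: mem[0x13..0x1a] <- [d9 b6 3c 97 48 07 79 eb]
query mem[0x17]=0x48, mem[0x0e]=0x4f, mem[0x04]=0xea, mem[0x19]=0x79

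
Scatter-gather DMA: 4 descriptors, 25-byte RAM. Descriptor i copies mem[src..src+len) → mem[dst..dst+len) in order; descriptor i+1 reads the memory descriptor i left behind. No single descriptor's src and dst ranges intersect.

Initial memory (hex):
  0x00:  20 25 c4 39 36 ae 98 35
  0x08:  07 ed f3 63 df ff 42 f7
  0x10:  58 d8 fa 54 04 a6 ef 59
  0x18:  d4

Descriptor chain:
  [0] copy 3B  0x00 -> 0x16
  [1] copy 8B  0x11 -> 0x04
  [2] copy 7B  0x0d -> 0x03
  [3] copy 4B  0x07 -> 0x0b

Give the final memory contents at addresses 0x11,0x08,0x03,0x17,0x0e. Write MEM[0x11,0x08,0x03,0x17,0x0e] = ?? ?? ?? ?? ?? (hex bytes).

  after D0: wrote 3B at 0x16 = 2025c4
  after D1: wrote 8B at 0x04 = d8fa5404a62025c4
  after D2: wrote 7B at 0x03 = ff42f758d8fa54
  after D3: wrote 4B at 0x0b = d8fa5425
query mem[0x11]=0xd8, mem[0x08]=0xfa, mem[0x03]=0xff, mem[0x17]=0x25, mem[0x0e]=0x25

MEM[0x11,0x08,0x03,0x17,0x0e] = d8 fa ff 25 25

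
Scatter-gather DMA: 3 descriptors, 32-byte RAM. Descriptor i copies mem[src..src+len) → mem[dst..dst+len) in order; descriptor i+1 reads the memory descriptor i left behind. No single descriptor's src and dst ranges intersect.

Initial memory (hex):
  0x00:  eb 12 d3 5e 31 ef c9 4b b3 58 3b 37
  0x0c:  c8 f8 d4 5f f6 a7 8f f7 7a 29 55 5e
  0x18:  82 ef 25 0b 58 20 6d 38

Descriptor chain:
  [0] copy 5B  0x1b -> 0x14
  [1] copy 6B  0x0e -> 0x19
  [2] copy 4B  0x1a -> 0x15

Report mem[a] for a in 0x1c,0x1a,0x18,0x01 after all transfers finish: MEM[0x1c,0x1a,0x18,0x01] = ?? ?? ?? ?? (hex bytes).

MEM[0x1c,0x1a,0x18,0x01] = a7 5f 8f 12

[0] 0x1b->0x14 len=5 : 0b 58 20 6d 38
[1] 0x0e->0x19 len=6 : d4 5f f6 a7 8f f7
[2] 0x1a->0x15 len=4 : 5f f6 a7 8f
query mem[0x1c]=0xa7, mem[0x1a]=0x5f, mem[0x18]=0x8f, mem[0x01]=0x12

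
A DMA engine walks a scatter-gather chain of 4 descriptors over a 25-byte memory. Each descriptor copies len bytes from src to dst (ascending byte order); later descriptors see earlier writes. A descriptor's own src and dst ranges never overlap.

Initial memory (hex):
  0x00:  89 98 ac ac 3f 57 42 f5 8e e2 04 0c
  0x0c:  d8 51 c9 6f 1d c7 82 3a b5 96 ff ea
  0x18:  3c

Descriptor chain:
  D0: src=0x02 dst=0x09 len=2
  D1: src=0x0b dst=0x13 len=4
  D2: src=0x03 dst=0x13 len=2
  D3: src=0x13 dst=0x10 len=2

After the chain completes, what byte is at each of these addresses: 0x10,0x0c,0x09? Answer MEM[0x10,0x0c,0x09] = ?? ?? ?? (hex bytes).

[0] 0x02->0x09 len=2 : ac ac
[1] 0x0b->0x13 len=4 : 0c d8 51 c9
[2] 0x03->0x13 len=2 : ac 3f
[3] 0x13->0x10 len=2 : ac 3f
query mem[0x10]=0xac, mem[0x0c]=0xd8, mem[0x09]=0xac

MEM[0x10,0x0c,0x09] = ac d8 ac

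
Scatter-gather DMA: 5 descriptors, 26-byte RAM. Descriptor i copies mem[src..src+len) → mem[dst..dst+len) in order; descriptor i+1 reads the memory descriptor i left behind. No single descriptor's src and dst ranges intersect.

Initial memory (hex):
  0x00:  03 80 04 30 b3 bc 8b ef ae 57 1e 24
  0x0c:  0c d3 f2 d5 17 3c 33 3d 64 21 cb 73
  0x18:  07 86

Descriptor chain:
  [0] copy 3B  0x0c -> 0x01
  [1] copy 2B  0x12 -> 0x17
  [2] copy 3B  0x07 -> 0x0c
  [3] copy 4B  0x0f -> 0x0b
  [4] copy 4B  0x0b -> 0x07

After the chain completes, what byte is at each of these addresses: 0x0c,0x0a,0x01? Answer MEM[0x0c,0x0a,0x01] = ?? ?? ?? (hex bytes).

[0] 0x0c->0x01 len=3 : 0c d3 f2
[1] 0x12->0x17 len=2 : 33 3d
[2] 0x07->0x0c len=3 : ef ae 57
[3] 0x0f->0x0b len=4 : d5 17 3c 33
[4] 0x0b->0x07 len=4 : d5 17 3c 33
query mem[0x0c]=0x17, mem[0x0a]=0x33, mem[0x01]=0x0c

MEM[0x0c,0x0a,0x01] = 17 33 0c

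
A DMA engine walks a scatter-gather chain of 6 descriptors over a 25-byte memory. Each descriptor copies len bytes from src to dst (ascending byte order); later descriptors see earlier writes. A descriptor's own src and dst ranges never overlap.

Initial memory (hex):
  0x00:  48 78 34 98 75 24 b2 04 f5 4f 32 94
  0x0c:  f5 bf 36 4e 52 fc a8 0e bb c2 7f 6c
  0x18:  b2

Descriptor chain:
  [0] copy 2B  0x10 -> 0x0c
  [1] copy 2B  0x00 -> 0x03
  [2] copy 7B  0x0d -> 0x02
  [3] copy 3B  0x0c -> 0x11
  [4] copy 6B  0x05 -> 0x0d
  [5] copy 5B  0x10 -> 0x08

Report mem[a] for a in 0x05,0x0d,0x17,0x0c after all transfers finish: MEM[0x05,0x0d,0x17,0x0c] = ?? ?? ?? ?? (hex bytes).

MEM[0x05,0x0d,0x17,0x0c] = 52 52 6c bb

D0: mem[0x0c..0x0d] <- [52 fc]
D1: mem[0x03..0x04] <- [48 78]
D2: mem[0x02..0x08] <- [fc 36 4e 52 fc a8 0e]
D3: mem[0x11..0x13] <- [52 fc 36]
D4: mem[0x0d..0x12] <- [52 fc a8 0e 4f 32]
D5: mem[0x08..0x0c] <- [0e 4f 32 36 bb]
query mem[0x05]=0x52, mem[0x0d]=0x52, mem[0x17]=0x6c, mem[0x0c]=0xbb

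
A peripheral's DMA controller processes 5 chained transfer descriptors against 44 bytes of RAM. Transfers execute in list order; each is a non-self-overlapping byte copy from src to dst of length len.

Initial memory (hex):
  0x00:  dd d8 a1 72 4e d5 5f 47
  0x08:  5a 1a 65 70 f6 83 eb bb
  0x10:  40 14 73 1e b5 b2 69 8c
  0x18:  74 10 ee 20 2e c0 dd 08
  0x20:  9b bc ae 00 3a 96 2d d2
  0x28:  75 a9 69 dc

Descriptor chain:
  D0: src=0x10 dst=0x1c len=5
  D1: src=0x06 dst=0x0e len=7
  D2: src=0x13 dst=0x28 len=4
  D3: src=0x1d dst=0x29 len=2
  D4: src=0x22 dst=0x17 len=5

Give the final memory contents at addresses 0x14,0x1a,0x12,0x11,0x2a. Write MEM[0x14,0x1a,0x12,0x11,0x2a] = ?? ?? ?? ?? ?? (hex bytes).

MEM[0x14,0x1a,0x12,0x11,0x2a] = f6 96 65 1a 73

  after D0: wrote 5B at 0x1c = 4014731eb5
  after D1: wrote 7B at 0x0e = 5f475a1a6570f6
  after D2: wrote 4B at 0x28 = 70f6b269
  after D3: wrote 2B at 0x29 = 1473
  after D4: wrote 5B at 0x17 = ae003a962d
query mem[0x14]=0xf6, mem[0x1a]=0x96, mem[0x12]=0x65, mem[0x11]=0x1a, mem[0x2a]=0x73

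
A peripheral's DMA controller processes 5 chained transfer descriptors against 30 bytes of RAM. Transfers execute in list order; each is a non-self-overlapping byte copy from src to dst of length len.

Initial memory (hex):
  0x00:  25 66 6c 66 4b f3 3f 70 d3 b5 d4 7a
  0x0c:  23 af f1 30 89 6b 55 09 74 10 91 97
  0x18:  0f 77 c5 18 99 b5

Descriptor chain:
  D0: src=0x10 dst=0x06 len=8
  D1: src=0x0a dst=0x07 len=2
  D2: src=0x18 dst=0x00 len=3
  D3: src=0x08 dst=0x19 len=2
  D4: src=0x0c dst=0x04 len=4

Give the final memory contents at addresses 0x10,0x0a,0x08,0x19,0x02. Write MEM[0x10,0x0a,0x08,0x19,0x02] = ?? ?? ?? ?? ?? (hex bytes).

MEM[0x10,0x0a,0x08,0x19,0x02] = 89 74 10 10 c5

[0] 0x10->0x06 len=8 : 89 6b 55 09 74 10 91 97
[1] 0x0a->0x07 len=2 : 74 10
[2] 0x18->0x00 len=3 : 0f 77 c5
[3] 0x08->0x19 len=2 : 10 09
[4] 0x0c->0x04 len=4 : 91 97 f1 30
query mem[0x10]=0x89, mem[0x0a]=0x74, mem[0x08]=0x10, mem[0x19]=0x10, mem[0x02]=0xc5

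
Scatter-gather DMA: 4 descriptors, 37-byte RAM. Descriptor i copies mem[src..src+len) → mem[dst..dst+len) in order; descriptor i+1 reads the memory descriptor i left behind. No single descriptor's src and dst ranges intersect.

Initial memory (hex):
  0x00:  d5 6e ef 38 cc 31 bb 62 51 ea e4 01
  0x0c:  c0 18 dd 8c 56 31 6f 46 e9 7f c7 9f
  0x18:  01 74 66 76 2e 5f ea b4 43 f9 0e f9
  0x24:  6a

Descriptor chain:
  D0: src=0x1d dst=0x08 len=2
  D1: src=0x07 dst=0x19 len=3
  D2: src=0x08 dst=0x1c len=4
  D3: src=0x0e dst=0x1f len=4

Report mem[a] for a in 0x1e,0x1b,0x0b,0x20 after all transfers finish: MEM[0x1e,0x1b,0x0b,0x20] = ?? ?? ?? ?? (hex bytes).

  after D0: wrote 2B at 0x08 = 5fea
  after D1: wrote 3B at 0x19 = 625fea
  after D2: wrote 4B at 0x1c = 5feae401
  after D3: wrote 4B at 0x1f = dd8c5631
query mem[0x1e]=0xe4, mem[0x1b]=0xea, mem[0x0b]=0x01, mem[0x20]=0x8c

MEM[0x1e,0x1b,0x0b,0x20] = e4 ea 01 8c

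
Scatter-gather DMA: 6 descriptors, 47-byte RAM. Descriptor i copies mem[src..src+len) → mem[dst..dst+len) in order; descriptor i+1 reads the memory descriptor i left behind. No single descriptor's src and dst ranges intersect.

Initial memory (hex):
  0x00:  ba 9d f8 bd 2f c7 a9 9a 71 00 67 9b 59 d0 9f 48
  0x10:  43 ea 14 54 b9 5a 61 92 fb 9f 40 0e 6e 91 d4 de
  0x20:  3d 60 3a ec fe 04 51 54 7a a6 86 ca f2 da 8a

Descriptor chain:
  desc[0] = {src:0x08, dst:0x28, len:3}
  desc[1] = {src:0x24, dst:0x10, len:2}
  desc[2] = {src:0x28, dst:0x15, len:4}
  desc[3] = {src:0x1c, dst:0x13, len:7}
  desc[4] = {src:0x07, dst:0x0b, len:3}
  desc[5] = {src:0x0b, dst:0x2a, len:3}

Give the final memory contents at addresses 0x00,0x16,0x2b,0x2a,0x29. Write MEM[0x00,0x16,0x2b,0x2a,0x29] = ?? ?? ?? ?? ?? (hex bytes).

#0 dst[0x28+3] := {0x71,0x00,0x67}
#1 dst[0x10+2] := {0xfe,0x04}
#2 dst[0x15+4] := {0x71,0x00,0x67,0xca}
#3 dst[0x13+7] := {0x6e,0x91,0xd4,0xde,0x3d,0x60,0x3a}
#4 dst[0x0b+3] := {0x9a,0x71,0x00}
#5 dst[0x2a+3] := {0x9a,0x71,0x00}
query mem[0x00]=0xba, mem[0x16]=0xde, mem[0x2b]=0x71, mem[0x2a]=0x9a, mem[0x29]=0x00

MEM[0x00,0x16,0x2b,0x2a,0x29] = ba de 71 9a 00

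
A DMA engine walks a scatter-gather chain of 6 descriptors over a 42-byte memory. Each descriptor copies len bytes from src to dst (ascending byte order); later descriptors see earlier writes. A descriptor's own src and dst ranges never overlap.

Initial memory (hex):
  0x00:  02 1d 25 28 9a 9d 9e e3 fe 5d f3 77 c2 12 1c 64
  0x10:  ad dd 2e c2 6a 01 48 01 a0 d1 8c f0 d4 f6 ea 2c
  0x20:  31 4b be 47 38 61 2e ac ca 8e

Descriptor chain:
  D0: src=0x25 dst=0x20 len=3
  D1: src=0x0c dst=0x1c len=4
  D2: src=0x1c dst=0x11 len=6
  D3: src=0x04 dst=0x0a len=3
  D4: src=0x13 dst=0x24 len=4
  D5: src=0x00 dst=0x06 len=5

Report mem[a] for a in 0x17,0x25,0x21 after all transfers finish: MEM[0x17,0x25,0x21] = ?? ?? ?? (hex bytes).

MEM[0x17,0x25,0x21] = 01 64 2e

  after D0: wrote 3B at 0x20 = 612eac
  after D1: wrote 4B at 0x1c = c2121c64
  after D2: wrote 6B at 0x11 = c2121c64612e
  after D3: wrote 3B at 0x0a = 9a9d9e
  after D4: wrote 4B at 0x24 = 1c64612e
  after D5: wrote 5B at 0x06 = 021d25289a
query mem[0x17]=0x01, mem[0x25]=0x64, mem[0x21]=0x2e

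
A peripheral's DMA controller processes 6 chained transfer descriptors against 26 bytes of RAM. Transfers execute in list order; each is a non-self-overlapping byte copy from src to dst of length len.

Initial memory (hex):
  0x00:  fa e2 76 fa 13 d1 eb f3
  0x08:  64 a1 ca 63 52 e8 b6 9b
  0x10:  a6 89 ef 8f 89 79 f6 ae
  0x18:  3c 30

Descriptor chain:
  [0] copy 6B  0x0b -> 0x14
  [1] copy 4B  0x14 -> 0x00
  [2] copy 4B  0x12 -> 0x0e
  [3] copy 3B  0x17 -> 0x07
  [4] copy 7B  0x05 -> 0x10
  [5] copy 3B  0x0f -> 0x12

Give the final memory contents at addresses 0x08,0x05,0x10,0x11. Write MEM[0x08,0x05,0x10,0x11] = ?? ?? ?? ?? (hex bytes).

MEM[0x08,0x05,0x10,0x11] = 9b d1 d1 eb

  after D0: wrote 6B at 0x14 = 6352e8b69ba6
  after D1: wrote 4B at 0x00 = 6352e8b6
  after D2: wrote 4B at 0x0e = ef8f6352
  after D3: wrote 3B at 0x07 = b69ba6
  after D4: wrote 7B at 0x10 = d1ebb69ba6ca63
  after D5: wrote 3B at 0x12 = 8fd1eb
query mem[0x08]=0x9b, mem[0x05]=0xd1, mem[0x10]=0xd1, mem[0x11]=0xeb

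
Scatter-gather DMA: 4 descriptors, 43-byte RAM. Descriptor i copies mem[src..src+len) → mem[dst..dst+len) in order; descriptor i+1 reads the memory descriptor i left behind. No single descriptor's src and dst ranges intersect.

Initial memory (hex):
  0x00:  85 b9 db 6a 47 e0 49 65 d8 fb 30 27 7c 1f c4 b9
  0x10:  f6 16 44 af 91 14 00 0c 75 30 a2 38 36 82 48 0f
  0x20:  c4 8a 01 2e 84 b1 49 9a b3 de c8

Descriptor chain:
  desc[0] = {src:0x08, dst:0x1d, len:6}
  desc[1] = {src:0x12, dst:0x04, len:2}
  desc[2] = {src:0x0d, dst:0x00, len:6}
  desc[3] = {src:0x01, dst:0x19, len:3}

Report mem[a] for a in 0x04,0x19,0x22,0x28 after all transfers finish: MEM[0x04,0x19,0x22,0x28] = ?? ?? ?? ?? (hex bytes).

#0 dst[0x1d+6] := {0xd8,0xfb,0x30,0x27,0x7c,0x1f}
#1 dst[0x04+2] := {0x44,0xaf}
#2 dst[0x00+6] := {0x1f,0xc4,0xb9,0xf6,0x16,0x44}
#3 dst[0x19+3] := {0xc4,0xb9,0xf6}
query mem[0x04]=0x16, mem[0x19]=0xc4, mem[0x22]=0x1f, mem[0x28]=0xb3

MEM[0x04,0x19,0x22,0x28] = 16 c4 1f b3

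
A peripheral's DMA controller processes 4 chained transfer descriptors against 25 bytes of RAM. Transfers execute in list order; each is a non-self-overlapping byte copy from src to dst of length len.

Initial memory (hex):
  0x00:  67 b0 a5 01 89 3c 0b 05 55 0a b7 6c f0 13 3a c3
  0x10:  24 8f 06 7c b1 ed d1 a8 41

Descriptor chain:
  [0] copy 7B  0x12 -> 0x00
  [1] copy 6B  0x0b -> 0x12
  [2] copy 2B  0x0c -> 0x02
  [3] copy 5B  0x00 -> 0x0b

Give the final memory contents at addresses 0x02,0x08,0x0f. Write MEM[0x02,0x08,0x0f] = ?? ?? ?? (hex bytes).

MEM[0x02,0x08,0x0f] = f0 55 d1

D0: mem[0x00..0x06] <- [06 7c b1 ed d1 a8 41]
D1: mem[0x12..0x17] <- [6c f0 13 3a c3 24]
D2: mem[0x02..0x03] <- [f0 13]
D3: mem[0x0b..0x0f] <- [06 7c f0 13 d1]
query mem[0x02]=0xf0, mem[0x08]=0x55, mem[0x0f]=0xd1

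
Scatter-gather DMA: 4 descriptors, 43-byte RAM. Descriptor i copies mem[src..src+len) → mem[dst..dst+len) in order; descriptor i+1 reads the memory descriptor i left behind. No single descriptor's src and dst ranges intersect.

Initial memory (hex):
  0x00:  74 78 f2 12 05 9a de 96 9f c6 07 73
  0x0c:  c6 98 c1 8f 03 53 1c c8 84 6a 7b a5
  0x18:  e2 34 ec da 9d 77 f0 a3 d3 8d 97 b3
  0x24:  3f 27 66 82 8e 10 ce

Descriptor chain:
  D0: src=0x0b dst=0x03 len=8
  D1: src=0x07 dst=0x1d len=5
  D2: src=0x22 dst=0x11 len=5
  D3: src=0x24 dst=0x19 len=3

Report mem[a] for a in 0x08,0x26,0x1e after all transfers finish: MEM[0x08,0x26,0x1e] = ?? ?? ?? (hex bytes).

MEM[0x08,0x26,0x1e] = 03 66 03

#0 dst[0x03+8] := {0x73,0xc6,0x98,0xc1,0x8f,0x03,0x53,0x1c}
#1 dst[0x1d+5] := {0x8f,0x03,0x53,0x1c,0x73}
#2 dst[0x11+5] := {0x97,0xb3,0x3f,0x27,0x66}
#3 dst[0x19+3] := {0x3f,0x27,0x66}
query mem[0x08]=0x03, mem[0x26]=0x66, mem[0x1e]=0x03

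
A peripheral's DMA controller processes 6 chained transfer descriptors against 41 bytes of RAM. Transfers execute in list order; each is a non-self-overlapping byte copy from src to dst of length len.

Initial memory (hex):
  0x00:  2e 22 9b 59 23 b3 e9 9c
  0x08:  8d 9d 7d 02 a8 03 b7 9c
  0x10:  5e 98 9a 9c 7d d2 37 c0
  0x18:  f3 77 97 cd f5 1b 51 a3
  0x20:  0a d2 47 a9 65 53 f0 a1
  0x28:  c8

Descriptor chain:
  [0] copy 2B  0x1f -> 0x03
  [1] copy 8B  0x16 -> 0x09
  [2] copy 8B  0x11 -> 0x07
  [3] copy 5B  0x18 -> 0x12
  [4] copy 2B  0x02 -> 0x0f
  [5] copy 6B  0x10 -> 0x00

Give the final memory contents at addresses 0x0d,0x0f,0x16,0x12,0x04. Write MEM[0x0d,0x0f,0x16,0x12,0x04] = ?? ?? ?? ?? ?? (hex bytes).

#0 dst[0x03+2] := {0xa3,0x0a}
#1 dst[0x09+8] := {0x37,0xc0,0xf3,0x77,0x97,0xcd,0xf5,0x1b}
#2 dst[0x07+8] := {0x98,0x9a,0x9c,0x7d,0xd2,0x37,0xc0,0xf3}
#3 dst[0x12+5] := {0xf3,0x77,0x97,0xcd,0xf5}
#4 dst[0x0f+2] := {0x9b,0xa3}
#5 dst[0x00+6] := {0xa3,0x98,0xf3,0x77,0x97,0xcd}
query mem[0x0d]=0xc0, mem[0x0f]=0x9b, mem[0x16]=0xf5, mem[0x12]=0xf3, mem[0x04]=0x97

MEM[0x0d,0x0f,0x16,0x12,0x04] = c0 9b f5 f3 97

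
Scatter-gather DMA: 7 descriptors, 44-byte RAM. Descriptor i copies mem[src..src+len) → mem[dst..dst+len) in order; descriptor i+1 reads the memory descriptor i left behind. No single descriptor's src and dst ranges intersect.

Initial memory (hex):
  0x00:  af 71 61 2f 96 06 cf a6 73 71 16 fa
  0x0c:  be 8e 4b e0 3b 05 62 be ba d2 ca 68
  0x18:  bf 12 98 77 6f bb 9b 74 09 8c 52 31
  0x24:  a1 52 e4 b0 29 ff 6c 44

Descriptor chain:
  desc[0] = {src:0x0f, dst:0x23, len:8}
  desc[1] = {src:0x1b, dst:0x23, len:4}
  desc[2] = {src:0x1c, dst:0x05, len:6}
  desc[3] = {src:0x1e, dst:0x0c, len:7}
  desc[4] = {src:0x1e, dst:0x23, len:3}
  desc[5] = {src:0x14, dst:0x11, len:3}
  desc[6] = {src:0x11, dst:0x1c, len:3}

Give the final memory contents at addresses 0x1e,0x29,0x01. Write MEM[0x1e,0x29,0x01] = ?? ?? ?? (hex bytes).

MEM[0x1e,0x29,0x01] = ca d2 71

D0: mem[0x23..0x2a] <- [e0 3b 05 62 be ba d2 ca]
D1: mem[0x23..0x26] <- [77 6f bb 9b]
D2: mem[0x05..0x0a] <- [6f bb 9b 74 09 8c]
D3: mem[0x0c..0x12] <- [9b 74 09 8c 52 77 6f]
D4: mem[0x23..0x25] <- [9b 74 09]
D5: mem[0x11..0x13] <- [ba d2 ca]
D6: mem[0x1c..0x1e] <- [ba d2 ca]
query mem[0x1e]=0xca, mem[0x29]=0xd2, mem[0x01]=0x71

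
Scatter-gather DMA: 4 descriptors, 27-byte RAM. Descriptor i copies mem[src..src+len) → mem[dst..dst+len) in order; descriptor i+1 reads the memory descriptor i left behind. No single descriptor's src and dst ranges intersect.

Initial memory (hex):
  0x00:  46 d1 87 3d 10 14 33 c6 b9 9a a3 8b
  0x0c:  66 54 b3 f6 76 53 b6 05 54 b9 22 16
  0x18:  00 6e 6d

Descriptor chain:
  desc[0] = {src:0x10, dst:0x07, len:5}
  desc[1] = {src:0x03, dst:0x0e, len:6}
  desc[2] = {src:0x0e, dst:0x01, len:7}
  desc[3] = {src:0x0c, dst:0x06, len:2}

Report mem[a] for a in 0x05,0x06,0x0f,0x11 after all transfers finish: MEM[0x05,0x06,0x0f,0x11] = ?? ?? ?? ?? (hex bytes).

  after D0: wrote 5B at 0x07 = 7653b60554
  after D1: wrote 6B at 0x0e = 3d1014337653
  after D2: wrote 7B at 0x01 = 3d101433765354
  after D3: wrote 2B at 0x06 = 6654
query mem[0x05]=0x76, mem[0x06]=0x66, mem[0x0f]=0x10, mem[0x11]=0x33

MEM[0x05,0x06,0x0f,0x11] = 76 66 10 33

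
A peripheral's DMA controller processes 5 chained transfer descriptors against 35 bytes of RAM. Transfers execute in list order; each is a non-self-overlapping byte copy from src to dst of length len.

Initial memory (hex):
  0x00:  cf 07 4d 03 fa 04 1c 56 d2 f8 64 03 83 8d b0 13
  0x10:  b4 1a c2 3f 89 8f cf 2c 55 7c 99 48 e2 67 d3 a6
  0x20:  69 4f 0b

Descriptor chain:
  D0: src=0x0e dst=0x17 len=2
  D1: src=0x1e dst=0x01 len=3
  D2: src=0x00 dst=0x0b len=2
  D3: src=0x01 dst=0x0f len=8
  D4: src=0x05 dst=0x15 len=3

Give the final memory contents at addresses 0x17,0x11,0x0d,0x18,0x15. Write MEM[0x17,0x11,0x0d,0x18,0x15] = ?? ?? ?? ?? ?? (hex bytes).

MEM[0x17,0x11,0x0d,0x18,0x15] = 56 69 8d 13 04

D0: mem[0x17..0x18] <- [b0 13]
D1: mem[0x01..0x03] <- [d3 a6 69]
D2: mem[0x0b..0x0c] <- [cf d3]
D3: mem[0x0f..0x16] <- [d3 a6 69 fa 04 1c 56 d2]
D4: mem[0x15..0x17] <- [04 1c 56]
query mem[0x17]=0x56, mem[0x11]=0x69, mem[0x0d]=0x8d, mem[0x18]=0x13, mem[0x15]=0x04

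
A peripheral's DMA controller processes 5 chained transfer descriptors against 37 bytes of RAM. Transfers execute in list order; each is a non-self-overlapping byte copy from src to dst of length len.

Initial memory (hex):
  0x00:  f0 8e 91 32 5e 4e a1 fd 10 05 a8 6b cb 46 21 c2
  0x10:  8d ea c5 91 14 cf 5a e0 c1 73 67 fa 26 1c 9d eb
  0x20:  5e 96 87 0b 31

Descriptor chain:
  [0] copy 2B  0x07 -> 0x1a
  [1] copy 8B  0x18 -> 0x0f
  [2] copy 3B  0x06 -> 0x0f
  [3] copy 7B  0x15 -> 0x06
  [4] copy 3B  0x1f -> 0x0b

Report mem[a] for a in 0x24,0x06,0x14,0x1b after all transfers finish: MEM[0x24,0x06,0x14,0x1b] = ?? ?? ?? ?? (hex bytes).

MEM[0x24,0x06,0x14,0x1b] = 31 9d 1c 10

[0] 0x07->0x1a len=2 : fd 10
[1] 0x18->0x0f len=8 : c1 73 fd 10 26 1c 9d eb
[2] 0x06->0x0f len=3 : a1 fd 10
[3] 0x15->0x06 len=7 : 9d eb e0 c1 73 fd 10
[4] 0x1f->0x0b len=3 : eb 5e 96
query mem[0x24]=0x31, mem[0x06]=0x9d, mem[0x14]=0x1c, mem[0x1b]=0x10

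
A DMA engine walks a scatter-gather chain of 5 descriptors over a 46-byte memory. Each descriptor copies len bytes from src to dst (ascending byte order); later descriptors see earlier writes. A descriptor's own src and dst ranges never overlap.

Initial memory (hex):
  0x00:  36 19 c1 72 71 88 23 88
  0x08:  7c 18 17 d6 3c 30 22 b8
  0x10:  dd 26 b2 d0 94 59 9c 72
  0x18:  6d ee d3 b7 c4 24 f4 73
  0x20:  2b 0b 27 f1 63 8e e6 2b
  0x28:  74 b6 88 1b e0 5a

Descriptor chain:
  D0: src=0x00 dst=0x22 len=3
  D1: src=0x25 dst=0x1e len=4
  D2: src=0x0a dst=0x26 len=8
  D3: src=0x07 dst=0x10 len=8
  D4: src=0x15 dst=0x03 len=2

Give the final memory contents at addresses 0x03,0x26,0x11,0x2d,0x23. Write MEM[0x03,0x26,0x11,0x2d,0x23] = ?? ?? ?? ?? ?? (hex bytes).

MEM[0x03,0x26,0x11,0x2d,0x23] = 3c 17 7c 26 19

[0] 0x00->0x22 len=3 : 36 19 c1
[1] 0x25->0x1e len=4 : 8e e6 2b 74
[2] 0x0a->0x26 len=8 : 17 d6 3c 30 22 b8 dd 26
[3] 0x07->0x10 len=8 : 88 7c 18 17 d6 3c 30 22
[4] 0x15->0x03 len=2 : 3c 30
query mem[0x03]=0x3c, mem[0x26]=0x17, mem[0x11]=0x7c, mem[0x2d]=0x26, mem[0x23]=0x19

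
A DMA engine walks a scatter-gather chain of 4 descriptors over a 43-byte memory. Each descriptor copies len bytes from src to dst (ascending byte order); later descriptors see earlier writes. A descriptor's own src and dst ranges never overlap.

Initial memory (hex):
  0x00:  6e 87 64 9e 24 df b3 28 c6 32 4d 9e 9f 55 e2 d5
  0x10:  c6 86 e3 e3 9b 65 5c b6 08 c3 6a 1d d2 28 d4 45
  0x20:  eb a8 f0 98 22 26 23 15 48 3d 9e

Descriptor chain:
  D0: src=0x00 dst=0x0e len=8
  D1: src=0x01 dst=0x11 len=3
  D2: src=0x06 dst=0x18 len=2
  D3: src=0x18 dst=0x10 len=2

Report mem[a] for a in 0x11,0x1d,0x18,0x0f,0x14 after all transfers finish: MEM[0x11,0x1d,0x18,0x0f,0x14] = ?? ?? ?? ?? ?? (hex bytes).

MEM[0x11,0x1d,0x18,0x0f,0x14] = 28 28 b3 87 b3

[0] 0x00->0x0e len=8 : 6e 87 64 9e 24 df b3 28
[1] 0x01->0x11 len=3 : 87 64 9e
[2] 0x06->0x18 len=2 : b3 28
[3] 0x18->0x10 len=2 : b3 28
query mem[0x11]=0x28, mem[0x1d]=0x28, mem[0x18]=0xb3, mem[0x0f]=0x87, mem[0x14]=0xb3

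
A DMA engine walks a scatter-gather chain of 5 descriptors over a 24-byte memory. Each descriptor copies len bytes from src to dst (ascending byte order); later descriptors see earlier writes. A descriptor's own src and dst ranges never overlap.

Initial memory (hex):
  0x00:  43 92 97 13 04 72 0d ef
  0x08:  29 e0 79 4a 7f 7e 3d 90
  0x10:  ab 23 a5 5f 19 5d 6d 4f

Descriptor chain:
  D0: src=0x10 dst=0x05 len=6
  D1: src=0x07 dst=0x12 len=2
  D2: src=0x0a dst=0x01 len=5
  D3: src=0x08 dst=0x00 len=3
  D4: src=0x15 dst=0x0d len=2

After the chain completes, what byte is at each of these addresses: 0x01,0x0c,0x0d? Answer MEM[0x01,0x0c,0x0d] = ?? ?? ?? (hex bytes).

  after D0: wrote 6B at 0x05 = ab23a55f195d
  after D1: wrote 2B at 0x12 = a55f
  after D2: wrote 5B at 0x01 = 5d4a7f7e3d
  after D3: wrote 3B at 0x00 = 5f195d
  after D4: wrote 2B at 0x0d = 5d6d
query mem[0x01]=0x19, mem[0x0c]=0x7f, mem[0x0d]=0x5d

MEM[0x01,0x0c,0x0d] = 19 7f 5d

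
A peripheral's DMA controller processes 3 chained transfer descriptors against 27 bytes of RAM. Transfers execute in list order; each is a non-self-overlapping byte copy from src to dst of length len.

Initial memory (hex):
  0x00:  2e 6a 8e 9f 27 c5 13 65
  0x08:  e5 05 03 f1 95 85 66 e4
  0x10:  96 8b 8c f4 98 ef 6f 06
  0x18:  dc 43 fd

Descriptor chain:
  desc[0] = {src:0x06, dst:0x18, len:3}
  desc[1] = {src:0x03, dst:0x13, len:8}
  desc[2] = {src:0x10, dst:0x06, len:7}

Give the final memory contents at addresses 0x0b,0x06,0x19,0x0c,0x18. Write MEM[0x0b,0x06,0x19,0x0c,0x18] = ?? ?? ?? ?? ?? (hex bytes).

  after D0: wrote 3B at 0x18 = 1365e5
  after D1: wrote 8B at 0x13 = 9f27c51365e50503
  after D2: wrote 7B at 0x06 = 968b8c9f27c513
query mem[0x0b]=0xc5, mem[0x06]=0x96, mem[0x19]=0x05, mem[0x0c]=0x13, mem[0x18]=0xe5

MEM[0x0b,0x06,0x19,0x0c,0x18] = c5 96 05 13 e5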